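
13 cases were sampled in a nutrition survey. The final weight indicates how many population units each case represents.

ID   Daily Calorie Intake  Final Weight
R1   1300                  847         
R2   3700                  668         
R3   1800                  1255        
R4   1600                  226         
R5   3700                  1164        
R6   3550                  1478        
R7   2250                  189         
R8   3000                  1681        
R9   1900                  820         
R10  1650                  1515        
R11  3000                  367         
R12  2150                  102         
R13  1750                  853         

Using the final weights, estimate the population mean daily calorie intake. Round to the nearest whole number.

Weighted sum = 28086050
Sum of weights = 11165
Weighted mean = 28086050 / 11165 = 2515.5441

2516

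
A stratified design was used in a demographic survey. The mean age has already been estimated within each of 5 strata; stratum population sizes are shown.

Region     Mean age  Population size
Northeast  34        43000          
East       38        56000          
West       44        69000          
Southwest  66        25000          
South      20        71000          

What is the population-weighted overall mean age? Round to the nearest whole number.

37

Σ Nₕ·x̄ₕ = 34×43000 + 38×56000 + 44×69000 + 66×25000 + 20×71000
  = 1462000 + 2128000 + 3036000 + 1650000 + 1420000 = 9696000
Σ Nₕ = 43000 + 56000 + 69000 + 25000 + 71000 = 264000
Overall mean = 9696000 / 264000 = 36.727273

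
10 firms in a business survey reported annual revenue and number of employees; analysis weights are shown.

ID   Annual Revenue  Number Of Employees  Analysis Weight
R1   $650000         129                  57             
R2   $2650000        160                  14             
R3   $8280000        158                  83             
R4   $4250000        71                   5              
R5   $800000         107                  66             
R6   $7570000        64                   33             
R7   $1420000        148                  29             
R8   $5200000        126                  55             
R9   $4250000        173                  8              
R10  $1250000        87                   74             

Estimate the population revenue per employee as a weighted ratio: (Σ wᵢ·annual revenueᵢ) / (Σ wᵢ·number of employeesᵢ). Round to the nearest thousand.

Σ wᵢ·y = 650000×57 + 2650000×14 + 8280000×83 + 4250000×5 + 800000×66 + 7570000×33 + 1420000×29 + 5200000×55 + 4250000×8 + 1250000×74
  = 37050000 + 37100000 + 687240000 + 21250000 + 52800000 + 249810000 + 41180000 + 286000000 + 34000000 + 92500000 = 1538930000
Σ wᵢ·x = 129×57 + 160×14 + 158×83 + 71×5 + 107×66 + 64×33 + 148×29 + 126×55 + 173×8 + 87×74
  = 7353 + 2240 + 13114 + 355 + 7062 + 2112 + 4292 + 6930 + 1384 + 6438 = 51280
Ratio = 1538930000 / 51280 = 30010.335

30000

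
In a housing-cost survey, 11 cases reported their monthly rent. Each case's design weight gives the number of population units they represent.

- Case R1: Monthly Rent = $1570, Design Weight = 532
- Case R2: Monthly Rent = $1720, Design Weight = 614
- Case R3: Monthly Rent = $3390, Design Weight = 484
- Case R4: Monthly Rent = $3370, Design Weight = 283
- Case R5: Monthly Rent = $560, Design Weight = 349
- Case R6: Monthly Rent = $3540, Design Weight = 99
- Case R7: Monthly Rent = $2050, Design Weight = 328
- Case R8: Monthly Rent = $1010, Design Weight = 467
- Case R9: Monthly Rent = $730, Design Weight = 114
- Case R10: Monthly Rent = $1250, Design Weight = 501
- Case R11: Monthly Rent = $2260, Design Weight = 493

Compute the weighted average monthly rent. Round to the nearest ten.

Weighted sum = 1570×532 + 1720×614 + 3390×484 + 3370×283 + 560×349 + 3540×99 + 2050×328 + 1010×467 + 730×114 + 1250×501 + 2260×493
  = 835240 + 1056080 + 1640760 + 953710 + 195440 + 350460 + 672400 + 471670 + 83220 + 626250 + 1114180 = 7999410
Sum of weights = 4264
Weighted mean = 7999410 / 4264 = 1876.0342

1880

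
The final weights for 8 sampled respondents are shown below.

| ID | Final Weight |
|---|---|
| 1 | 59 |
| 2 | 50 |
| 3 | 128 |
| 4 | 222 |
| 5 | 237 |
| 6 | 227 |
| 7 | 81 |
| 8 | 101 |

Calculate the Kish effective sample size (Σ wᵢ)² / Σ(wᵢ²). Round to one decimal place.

Σ wᵢ = 59 + 50 + 128 + 222 + 237 + 227 + 81 + 101 = 1105
Σ wᵢ² = 3481 + 2500 + 16384 + 49284 + 56169 + 51529 + 6561 + 10201 = 196109
n_eff = 1105² / 196109 = 1221025 / 196109 = 6.2262568

6.2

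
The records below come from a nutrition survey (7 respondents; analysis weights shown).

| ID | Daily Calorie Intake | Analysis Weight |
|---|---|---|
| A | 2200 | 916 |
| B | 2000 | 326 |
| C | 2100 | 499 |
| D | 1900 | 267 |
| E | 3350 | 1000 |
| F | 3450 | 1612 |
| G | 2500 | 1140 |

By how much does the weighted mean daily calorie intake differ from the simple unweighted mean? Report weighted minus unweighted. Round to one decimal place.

275.0

Unweighted sum = 17500
Unweighted mean = 17500 / 7 = 2500
Weighted sum = 2200×916 + 2000×326 + 2100×499 + 1900×267 + 3350×1000 + 3450×1612 + 2500×1140
  = 15983800
Sum of weights = 916 + 326 + 499 + 267 + 1000 + 1612 + 1140 = 5760
Weighted mean = 15983800 / 5760 = 2774.9653
Difference (weighted minus unweighted) = 274.96528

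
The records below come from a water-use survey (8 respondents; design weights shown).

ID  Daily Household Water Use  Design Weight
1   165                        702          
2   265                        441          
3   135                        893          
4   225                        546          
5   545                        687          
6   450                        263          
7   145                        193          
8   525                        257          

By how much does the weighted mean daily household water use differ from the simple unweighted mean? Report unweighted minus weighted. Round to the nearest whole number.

Unweighted sum = 165 + 265 + 135 + 225 + 545 + 450 + 145 + 525 = 2455
Unweighted mean = 2455 / 8 = 306.875
Weighted sum = 165×702 + 265×441 + 135×893 + 225×546 + 545×687 + 450×263 + 145×193 + 525×257
  = 1131775
Sum of weights = 702 + 441 + 893 + 546 + 687 + 263 + 193 + 257 = 3982
Weighted mean = 1131775 / 3982 = 284.22275
Difference (unweighted minus weighted) = 22.652248

23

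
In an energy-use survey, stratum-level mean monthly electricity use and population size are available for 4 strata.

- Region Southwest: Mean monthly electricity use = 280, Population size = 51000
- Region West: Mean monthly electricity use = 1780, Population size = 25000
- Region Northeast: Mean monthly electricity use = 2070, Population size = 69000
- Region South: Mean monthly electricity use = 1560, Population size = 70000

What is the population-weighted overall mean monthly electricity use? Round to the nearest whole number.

1446

Σ Nₕ·x̄ₕ = 280×51000 + 1780×25000 + 2070×69000 + 1560×70000
  = 14280000 + 44500000 + 142830000 + 109200000 = 310810000
Σ Nₕ = 215000
Overall mean = 310810000 / 215000 = 1445.6279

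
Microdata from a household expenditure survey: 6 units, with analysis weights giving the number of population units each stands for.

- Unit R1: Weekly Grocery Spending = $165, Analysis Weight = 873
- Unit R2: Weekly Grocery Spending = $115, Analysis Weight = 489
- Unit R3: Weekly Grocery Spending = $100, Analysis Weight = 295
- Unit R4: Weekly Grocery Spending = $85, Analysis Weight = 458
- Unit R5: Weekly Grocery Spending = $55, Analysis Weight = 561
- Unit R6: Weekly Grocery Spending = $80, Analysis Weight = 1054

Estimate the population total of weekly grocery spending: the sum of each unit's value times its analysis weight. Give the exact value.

383885

Weighted total = 165×873 + 115×489 + 100×295 + 85×458 + 55×561 + 80×1054
  = 144045 + 56235 + 29500 + 38930 + 30855 + 84320 = 383885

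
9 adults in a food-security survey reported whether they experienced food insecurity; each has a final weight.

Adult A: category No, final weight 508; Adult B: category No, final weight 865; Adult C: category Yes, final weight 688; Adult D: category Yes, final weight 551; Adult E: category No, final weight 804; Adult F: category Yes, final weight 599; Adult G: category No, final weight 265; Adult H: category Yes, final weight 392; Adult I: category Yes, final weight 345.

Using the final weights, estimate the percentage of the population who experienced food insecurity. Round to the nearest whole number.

Sum of weights for 'Yes' = 688 + 551 + 599 + 392 + 345 = 2575
Total weight = 508 + 865 + 688 + 551 + 804 + 599 + 265 + 392 + 345 = 5017
Weighted proportion = 2575 / 5017 = 0.51325493 → 51.325493%

51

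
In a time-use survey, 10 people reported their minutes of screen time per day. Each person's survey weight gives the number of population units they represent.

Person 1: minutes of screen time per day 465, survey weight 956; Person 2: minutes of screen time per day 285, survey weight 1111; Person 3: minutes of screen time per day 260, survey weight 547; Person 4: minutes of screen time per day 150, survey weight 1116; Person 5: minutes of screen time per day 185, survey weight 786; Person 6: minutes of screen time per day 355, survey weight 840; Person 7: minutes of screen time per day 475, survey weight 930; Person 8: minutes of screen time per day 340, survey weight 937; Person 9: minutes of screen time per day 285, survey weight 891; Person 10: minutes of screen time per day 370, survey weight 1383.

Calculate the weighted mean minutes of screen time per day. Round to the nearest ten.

Weighted sum = 465×956 + 285×1111 + 260×547 + 150×1116 + 185×786 + 355×840 + 475×930 + 340×937 + 285×891 + 370×1383
  = 444540 + 316635 + 142220 + 167400 + 145410 + 298200 + 441750 + 318580 + 253935 + 511710 = 3040380
Sum of weights = 956 + 1111 + 547 + 1116 + 786 + 840 + 930 + 937 + 891 + 1383 = 9497
Weighted mean = 3040380 / 9497 = 320.1411

320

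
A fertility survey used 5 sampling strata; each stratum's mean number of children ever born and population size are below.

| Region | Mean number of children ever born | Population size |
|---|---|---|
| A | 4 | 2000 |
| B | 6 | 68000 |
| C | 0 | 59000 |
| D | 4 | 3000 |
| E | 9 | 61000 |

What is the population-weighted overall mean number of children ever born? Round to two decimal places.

5.06

Σ Nₕ·x̄ₕ = 977000
Σ Nₕ = 193000
Overall mean = 977000 / 193000 = 5.0621762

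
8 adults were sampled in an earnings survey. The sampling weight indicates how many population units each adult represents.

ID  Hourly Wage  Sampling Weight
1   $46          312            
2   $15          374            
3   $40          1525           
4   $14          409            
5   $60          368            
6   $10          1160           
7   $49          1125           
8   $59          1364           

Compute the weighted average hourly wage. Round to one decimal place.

38.6

Weighted sum = 46×312 + 15×374 + 40×1525 + 14×409 + 60×368 + 10×1160 + 49×1125 + 59×1364
  = 255969
Sum of weights = 312 + 374 + 1525 + 409 + 368 + 1160 + 1125 + 1364 = 6637
Weighted mean = 255969 / 6637 = 38.566973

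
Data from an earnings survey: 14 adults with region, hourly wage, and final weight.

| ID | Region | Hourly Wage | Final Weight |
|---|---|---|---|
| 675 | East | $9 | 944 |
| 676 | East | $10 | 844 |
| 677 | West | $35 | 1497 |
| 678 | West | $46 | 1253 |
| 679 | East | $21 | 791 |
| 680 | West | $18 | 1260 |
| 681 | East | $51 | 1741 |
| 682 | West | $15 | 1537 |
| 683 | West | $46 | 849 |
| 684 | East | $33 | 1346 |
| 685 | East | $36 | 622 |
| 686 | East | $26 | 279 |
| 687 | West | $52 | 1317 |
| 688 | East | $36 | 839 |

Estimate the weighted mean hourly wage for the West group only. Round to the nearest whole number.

34

West rows: 677, 678, 680, 682, 683, 687
Weighted sum = 35×1497 + 46×1253 + 18×1260 + 15×1537 + 46×849 + 52×1317
  = 52395 + 57638 + 22680 + 23055 + 39054 + 68484 = 263306
Sum of weights = 1497 + 1253 + 1260 + 1537 + 849 + 1317 = 7713
Weighted mean = 263306 / 7713 = 34.137949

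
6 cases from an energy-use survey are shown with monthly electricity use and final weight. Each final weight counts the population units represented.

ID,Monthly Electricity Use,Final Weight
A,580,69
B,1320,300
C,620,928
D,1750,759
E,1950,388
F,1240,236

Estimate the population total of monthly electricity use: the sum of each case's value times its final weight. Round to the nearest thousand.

Weighted total = 580×69 + 1320×300 + 620×928 + 1750×759 + 1950×388 + 1240×236
  = 40020 + 396000 + 575360 + 1328250 + 756600 + 292640 = 3388870

3389000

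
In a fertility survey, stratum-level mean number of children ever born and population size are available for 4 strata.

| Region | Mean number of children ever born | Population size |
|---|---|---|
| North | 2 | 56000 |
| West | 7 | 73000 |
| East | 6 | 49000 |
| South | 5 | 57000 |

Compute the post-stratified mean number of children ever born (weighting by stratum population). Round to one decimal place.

Σ Nₕ·x̄ₕ = 2×56000 + 7×73000 + 6×49000 + 5×57000
  = 112000 + 511000 + 294000 + 285000 = 1202000
Σ Nₕ = 56000 + 73000 + 49000 + 57000 = 235000
Overall mean = 1202000 / 235000 = 5.1148936

5.1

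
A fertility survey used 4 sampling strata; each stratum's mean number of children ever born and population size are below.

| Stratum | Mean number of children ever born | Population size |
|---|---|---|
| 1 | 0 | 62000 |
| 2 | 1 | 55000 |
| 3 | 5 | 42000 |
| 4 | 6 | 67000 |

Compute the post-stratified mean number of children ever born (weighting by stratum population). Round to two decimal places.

Σ Nₕ·x̄ₕ = 0×62000 + 1×55000 + 5×42000 + 6×67000
  = 0 + 55000 + 210000 + 402000 = 667000
Σ Nₕ = 226000
Overall mean = 667000 / 226000 = 2.9513274

2.95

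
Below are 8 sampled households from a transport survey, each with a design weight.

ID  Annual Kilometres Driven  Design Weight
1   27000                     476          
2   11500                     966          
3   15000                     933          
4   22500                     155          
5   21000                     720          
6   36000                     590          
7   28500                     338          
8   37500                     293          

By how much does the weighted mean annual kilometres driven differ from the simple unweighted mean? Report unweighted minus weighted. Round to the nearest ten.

Unweighted sum = 27000 + 11500 + 15000 + 22500 + 21000 + 36000 + 28500 + 37500 = 199000
Unweighted mean = 199000 / 8 = 24875
Weighted sum = 27000×476 + 11500×966 + 15000×933 + 22500×155 + 21000×720 + 36000×590 + 28500×338 + 37500×293
  = 98424000
Sum of weights = 4471
Weighted mean = 98424000 / 4471 = 22013.867
Difference (unweighted minus weighted) = 2861.1329

2860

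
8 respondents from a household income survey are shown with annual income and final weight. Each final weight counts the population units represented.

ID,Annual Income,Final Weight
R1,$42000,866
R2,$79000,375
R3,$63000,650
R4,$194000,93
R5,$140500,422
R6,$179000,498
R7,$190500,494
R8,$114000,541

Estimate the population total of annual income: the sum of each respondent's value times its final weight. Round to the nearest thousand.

429203000

Weighted total = 42000×866 + 79000×375 + 63000×650 + 194000×93 + 140500×422 + 179000×498 + 190500×494 + 114000×541
  = 429203000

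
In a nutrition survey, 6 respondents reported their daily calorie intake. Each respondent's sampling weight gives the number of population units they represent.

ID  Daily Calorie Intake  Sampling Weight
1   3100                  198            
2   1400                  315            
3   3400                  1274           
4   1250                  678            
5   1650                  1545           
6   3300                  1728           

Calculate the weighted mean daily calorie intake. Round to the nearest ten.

Weighted sum = 3100×198 + 1400×315 + 3400×1274 + 1250×678 + 1650×1545 + 3300×1728
  = 14485550
Sum of weights = 198 + 315 + 1274 + 678 + 1545 + 1728 = 5738
Weighted mean = 14485550 / 5738 = 2524.4946

2520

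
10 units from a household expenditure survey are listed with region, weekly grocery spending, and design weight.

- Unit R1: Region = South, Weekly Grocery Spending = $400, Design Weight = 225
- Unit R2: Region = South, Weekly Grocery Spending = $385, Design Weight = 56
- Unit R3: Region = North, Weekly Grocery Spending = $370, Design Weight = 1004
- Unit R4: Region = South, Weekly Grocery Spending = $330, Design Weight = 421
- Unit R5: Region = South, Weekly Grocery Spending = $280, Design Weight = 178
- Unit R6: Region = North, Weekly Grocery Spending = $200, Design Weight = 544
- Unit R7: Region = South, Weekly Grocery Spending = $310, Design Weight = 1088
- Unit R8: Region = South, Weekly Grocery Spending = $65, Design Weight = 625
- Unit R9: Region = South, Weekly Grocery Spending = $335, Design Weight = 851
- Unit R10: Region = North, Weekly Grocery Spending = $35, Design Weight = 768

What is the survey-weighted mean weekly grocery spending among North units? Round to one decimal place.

219.0

North rows: R3, R6, R10
Weighted sum = 370×1004 + 200×544 + 35×768
  = 371480 + 108800 + 26880 = 507160
Sum of weights = 1004 + 544 + 768 = 2316
Weighted mean = 507160 / 2316 = 218.981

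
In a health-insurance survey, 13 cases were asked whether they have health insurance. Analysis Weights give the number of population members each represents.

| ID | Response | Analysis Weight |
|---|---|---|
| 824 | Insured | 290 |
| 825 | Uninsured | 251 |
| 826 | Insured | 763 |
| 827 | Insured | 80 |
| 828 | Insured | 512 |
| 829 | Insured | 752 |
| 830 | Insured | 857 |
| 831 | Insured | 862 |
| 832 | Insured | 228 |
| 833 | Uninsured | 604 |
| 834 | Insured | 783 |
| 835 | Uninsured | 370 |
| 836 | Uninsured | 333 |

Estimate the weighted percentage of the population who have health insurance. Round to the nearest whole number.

77

Sum of weights for 'Insured' = 290 + 763 + 80 + 512 + 752 + 857 + 862 + 228 + 783 = 5127
Total weight = 6685
Weighted proportion = 5127 / 6685 = 0.76694091 → 76.694091%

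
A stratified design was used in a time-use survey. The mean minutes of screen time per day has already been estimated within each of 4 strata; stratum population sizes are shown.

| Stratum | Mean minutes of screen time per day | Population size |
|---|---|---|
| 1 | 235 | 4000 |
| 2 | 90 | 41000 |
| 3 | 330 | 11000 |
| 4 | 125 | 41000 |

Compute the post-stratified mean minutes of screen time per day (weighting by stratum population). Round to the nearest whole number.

138

Σ Nₕ·x̄ₕ = 235×4000 + 90×41000 + 330×11000 + 125×41000
  = 940000 + 3690000 + 3630000 + 5125000 = 13385000
Σ Nₕ = 4000 + 41000 + 11000 + 41000 = 97000
Overall mean = 13385000 / 97000 = 137.98969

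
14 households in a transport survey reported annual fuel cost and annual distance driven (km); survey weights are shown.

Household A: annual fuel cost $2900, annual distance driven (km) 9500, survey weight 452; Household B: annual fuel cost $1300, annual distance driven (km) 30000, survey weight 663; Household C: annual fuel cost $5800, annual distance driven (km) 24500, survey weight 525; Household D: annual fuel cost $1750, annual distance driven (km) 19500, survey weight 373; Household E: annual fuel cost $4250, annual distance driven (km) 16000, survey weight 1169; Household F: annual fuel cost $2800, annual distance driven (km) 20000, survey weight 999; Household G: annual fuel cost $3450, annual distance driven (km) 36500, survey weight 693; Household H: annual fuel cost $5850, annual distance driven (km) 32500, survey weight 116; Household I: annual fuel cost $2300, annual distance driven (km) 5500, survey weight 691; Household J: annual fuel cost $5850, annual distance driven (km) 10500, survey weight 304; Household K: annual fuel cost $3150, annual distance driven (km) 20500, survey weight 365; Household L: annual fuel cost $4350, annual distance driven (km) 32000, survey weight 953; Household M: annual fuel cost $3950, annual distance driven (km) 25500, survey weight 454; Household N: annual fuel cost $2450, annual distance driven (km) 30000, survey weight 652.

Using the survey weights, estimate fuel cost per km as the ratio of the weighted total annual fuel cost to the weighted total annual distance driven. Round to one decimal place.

0.2

Σ wᵢ·y = 28759050
Σ wᵢ·x = 188176500
Ratio = 28759050 / 188176500 = 0.15283019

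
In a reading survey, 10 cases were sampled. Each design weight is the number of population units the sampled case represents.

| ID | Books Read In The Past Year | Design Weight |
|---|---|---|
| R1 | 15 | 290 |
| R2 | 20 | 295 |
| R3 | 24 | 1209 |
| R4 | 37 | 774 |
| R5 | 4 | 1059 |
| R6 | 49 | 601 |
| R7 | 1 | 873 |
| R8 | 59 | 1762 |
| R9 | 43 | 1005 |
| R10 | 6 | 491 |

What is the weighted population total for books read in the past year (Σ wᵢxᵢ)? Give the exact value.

252581

Weighted total = 15×290 + 20×295 + 24×1209 + 37×774 + 4×1059 + 49×601 + 1×873 + 59×1762 + 43×1005 + 6×491
  = 4350 + 5900 + 29016 + 28638 + 4236 + 29449 + 873 + 103958 + 43215 + 2946 = 252581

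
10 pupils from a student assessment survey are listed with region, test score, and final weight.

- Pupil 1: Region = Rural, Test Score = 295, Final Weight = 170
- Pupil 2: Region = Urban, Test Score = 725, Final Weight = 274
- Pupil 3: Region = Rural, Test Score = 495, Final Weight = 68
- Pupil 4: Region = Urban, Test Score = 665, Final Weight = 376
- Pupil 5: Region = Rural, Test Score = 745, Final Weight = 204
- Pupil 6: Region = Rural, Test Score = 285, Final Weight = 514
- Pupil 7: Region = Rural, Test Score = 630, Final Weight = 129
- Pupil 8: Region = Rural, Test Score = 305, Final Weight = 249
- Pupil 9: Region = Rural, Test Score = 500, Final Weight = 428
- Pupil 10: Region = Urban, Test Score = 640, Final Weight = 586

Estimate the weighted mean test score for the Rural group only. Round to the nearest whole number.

Rural rows: 1, 3, 5, 6, 7, 8, 9
Weighted sum = 295×170 + 495×68 + 745×204 + 285×514 + 630×129 + 305×249 + 500×428
  = 50150 + 33660 + 151980 + 146490 + 81270 + 75945 + 214000 = 753495
Sum of weights = 170 + 68 + 204 + 514 + 129 + 249 + 428 = 1762
Weighted mean = 753495 / 1762 = 427.63621

428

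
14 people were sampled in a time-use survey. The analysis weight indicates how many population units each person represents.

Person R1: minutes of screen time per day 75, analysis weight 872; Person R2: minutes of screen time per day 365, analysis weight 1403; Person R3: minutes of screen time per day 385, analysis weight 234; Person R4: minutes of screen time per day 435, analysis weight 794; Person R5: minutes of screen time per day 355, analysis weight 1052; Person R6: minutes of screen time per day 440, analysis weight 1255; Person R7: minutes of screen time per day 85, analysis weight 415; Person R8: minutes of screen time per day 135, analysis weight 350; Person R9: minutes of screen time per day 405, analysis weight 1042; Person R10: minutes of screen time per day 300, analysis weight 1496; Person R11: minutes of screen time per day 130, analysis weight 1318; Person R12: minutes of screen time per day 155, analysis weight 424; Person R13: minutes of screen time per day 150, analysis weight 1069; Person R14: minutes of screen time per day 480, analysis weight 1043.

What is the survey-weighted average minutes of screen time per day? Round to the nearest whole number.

297

Weighted sum = 3790020
Sum of weights = 12767
Weighted mean = 3790020 / 12767 = 296.86066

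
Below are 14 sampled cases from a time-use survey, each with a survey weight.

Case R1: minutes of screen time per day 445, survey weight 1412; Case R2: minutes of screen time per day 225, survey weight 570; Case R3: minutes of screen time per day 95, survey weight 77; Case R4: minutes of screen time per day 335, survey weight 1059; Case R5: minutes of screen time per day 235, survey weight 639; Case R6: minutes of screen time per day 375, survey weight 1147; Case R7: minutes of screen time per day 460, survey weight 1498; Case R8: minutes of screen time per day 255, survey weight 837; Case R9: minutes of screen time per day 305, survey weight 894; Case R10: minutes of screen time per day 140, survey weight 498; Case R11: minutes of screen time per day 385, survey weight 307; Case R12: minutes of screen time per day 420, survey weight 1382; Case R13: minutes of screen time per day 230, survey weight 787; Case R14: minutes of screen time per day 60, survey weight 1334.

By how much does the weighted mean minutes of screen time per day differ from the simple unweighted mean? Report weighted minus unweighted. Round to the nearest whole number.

Unweighted sum = 3965
Unweighted mean = 3965 / 14 = 283.21429
Weighted sum = 3903550
Sum of weights = 12441
Weighted mean = 3903550 / 12441 = 313.76497
Difference (weighted minus unweighted) = 30.550685

31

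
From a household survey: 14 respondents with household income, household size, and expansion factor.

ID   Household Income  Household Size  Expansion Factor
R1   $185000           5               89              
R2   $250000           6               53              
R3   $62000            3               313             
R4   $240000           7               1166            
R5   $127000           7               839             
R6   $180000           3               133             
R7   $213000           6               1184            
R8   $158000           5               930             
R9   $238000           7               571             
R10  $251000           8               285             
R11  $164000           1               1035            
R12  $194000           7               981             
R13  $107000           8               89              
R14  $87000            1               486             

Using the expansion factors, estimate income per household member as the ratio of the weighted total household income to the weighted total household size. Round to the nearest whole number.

34157

Σ wᵢ·y = 1477878000
Σ wᵢ·x = 43267
Ratio = 1477878000 / 43267 = 34157.164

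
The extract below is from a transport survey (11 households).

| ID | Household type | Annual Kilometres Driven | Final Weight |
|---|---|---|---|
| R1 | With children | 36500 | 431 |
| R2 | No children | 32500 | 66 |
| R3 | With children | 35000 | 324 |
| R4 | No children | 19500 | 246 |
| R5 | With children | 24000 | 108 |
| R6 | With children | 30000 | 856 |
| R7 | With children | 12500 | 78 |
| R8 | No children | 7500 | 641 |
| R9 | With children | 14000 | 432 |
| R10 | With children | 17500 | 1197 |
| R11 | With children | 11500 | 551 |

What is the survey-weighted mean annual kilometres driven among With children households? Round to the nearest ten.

With children rows: R1, R3, R5, R6, R7, R9, R10, R11
Weighted sum = 36500×431 + 35000×324 + 24000×108 + 30000×856 + 12500×78 + 14000×432 + 17500×1197 + 11500×551
  = 89650500
Sum of weights = 431 + 324 + 108 + 856 + 78 + 432 + 1197 + 551 = 3977
Weighted mean = 89650500 / 3977 = 22542.243

22540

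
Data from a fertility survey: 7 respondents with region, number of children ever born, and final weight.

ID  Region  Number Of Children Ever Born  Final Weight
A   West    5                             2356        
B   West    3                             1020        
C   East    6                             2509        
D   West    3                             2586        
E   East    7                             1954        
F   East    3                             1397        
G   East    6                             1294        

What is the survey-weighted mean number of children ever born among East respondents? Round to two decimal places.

East rows: C, E, F, G
Weighted sum = 40687
Sum of weights = 2509 + 1954 + 1397 + 1294 = 7154
Weighted mean = 40687 / 7154 = 5.6873078

5.69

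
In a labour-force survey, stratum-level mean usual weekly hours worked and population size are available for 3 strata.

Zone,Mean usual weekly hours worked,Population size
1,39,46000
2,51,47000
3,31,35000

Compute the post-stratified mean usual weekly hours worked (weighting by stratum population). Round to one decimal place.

41.2

Σ Nₕ·x̄ₕ = 39×46000 + 51×47000 + 31×35000
  = 1794000 + 2397000 + 1085000 = 5276000
Σ Nₕ = 46000 + 47000 + 35000 = 128000
Overall mean = 5276000 / 128000 = 41.21875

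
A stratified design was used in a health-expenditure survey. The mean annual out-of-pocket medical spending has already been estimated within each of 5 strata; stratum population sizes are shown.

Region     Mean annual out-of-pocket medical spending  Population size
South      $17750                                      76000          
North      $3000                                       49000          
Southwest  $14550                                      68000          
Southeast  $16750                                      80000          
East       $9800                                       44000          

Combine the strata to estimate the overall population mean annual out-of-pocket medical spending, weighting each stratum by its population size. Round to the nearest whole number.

Σ Nₕ·x̄ₕ = 17750×76000 + 3000×49000 + 14550×68000 + 16750×80000 + 9800×44000
  = 4256600000
Σ Nₕ = 76000 + 49000 + 68000 + 80000 + 44000 = 317000
Overall mean = 4256600000 / 317000 = 13427.76

13428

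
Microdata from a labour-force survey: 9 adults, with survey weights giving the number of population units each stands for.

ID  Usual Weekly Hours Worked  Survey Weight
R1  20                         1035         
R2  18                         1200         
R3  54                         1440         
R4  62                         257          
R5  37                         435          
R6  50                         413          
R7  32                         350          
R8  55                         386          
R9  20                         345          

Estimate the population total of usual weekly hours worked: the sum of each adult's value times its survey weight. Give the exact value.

Weighted total = 20×1035 + 18×1200 + 54×1440 + 62×257 + 37×435 + 50×413 + 32×350 + 55×386 + 20×345
  = 212069

212069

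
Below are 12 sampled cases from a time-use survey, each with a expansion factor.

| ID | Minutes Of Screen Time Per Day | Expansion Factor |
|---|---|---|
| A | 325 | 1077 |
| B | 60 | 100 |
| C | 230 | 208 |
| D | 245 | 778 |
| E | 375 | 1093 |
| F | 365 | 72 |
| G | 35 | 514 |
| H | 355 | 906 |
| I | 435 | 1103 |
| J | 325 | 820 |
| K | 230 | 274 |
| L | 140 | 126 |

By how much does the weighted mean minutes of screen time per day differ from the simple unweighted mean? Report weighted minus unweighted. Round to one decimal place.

Unweighted sum = 325 + 60 + 230 + 245 + 375 + 365 + 35 + 355 + 435 + 325 + 230 + 140 = 3120
Unweighted mean = 3120 / 12 = 260
Weighted sum = 325×1077 + 60×100 + 230×208 + 245×778 + 375×1093 + 365×72 + 35×514 + 355×906 + 435×1103 + 325×820 + 230×274 + 140×126
  = 350025 + 6000 + 47840 + 190610 + 409875 + 26280 + 17990 + 321630 + 479805 + 266500 + 63020 + 17640 = 2197215
Sum of weights = 1077 + 100 + 208 + 778 + 1093 + 72 + 514 + 906 + 1103 + 820 + 274 + 126 = 7071
Weighted mean = 2197215 / 7071 = 310.73611
Difference (weighted minus unweighted) = 50.736105

50.7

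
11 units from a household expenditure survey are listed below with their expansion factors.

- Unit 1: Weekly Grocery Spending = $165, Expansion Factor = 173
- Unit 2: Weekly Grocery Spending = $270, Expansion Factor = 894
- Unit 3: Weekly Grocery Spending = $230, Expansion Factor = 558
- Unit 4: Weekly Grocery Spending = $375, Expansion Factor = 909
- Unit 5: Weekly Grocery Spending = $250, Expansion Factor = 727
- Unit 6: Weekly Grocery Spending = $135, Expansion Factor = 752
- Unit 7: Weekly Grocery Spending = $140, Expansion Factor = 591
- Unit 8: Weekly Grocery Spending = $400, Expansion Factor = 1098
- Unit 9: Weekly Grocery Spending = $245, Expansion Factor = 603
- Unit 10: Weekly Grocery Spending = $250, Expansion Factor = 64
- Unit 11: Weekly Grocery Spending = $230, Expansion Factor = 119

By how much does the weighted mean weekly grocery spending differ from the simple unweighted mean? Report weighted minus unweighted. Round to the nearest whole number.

23

Unweighted sum = 165 + 270 + 230 + 375 + 250 + 135 + 140 + 400 + 245 + 250 + 230 = 2690
Unweighted mean = 2690 / 11 = 244.54545
Weighted sum = 165×173 + 270×894 + 230×558 + 375×909 + 250×727 + 135×752 + 140×591 + 400×1098 + 245×603 + 250×64 + 230×119
  = 28545 + 241380 + 128340 + 340875 + 181750 + 101520 + 82740 + 439200 + 147735 + 16000 + 27370 = 1735455
Sum of weights = 173 + 894 + 558 + 909 + 727 + 752 + 591 + 1098 + 603 + 64 + 119 = 6488
Weighted mean = 1735455 / 6488 = 267.4869
Difference (weighted minus unweighted) = 22.941444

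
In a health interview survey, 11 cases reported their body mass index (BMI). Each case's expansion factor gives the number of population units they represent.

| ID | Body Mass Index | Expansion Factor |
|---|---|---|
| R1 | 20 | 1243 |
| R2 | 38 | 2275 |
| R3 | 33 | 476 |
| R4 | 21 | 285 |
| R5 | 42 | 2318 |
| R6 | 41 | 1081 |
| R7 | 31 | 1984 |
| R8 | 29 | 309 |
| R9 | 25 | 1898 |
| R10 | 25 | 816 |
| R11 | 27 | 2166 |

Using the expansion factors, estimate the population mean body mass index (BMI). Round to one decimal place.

Weighted sum = 20×1243 + 38×2275 + 33×476 + 21×285 + 42×2318 + 41×1081 + 31×1984 + 29×309 + 25×1898 + 25×816 + 27×2166
  = 24860 + 86450 + 15708 + 5985 + 97356 + 44321 + 61504 + 8961 + 47450 + 20400 + 58482 = 471477
Sum of weights = 1243 + 2275 + 476 + 285 + 2318 + 1081 + 1984 + 309 + 1898 + 816 + 2166 = 14851
Weighted mean = 471477 / 14851 = 31.747155

31.7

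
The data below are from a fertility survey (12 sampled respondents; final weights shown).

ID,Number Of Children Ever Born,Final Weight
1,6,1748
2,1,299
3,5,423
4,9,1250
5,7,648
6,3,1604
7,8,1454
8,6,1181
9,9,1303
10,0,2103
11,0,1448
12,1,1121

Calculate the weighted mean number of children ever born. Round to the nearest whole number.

Weighted sum = 65066
Sum of weights = 1748 + 299 + 423 + 1250 + 648 + 1604 + 1454 + 1181 + 1303 + 2103 + 1448 + 1121 = 14582
Weighted mean = 65066 / 14582 = 4.4620765

4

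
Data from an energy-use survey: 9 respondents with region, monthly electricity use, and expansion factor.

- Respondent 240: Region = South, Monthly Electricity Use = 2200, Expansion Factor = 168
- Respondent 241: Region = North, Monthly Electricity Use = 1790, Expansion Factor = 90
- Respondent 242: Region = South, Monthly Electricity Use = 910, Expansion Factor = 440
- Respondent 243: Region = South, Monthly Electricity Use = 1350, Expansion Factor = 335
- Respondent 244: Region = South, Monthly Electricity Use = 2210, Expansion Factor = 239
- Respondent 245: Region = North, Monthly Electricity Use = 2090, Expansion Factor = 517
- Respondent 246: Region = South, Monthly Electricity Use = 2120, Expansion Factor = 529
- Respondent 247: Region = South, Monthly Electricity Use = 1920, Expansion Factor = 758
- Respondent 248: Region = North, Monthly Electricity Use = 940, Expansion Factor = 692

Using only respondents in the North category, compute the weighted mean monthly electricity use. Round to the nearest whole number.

1457

North rows: 241, 245, 248
Weighted sum = 1790×90 + 2090×517 + 940×692
  = 161100 + 1080530 + 650480 = 1892110
Sum of weights = 90 + 517 + 692 = 1299
Weighted mean = 1892110 / 1299 = 1456.5897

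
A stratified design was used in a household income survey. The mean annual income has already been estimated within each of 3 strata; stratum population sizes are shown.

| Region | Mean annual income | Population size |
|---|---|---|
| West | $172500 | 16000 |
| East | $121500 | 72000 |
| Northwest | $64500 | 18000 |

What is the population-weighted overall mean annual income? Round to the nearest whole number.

Σ Nₕ·x̄ₕ = 12669000000
Σ Nₕ = 16000 + 72000 + 18000 = 106000
Overall mean = 12669000000 / 106000 = 119518.87

119519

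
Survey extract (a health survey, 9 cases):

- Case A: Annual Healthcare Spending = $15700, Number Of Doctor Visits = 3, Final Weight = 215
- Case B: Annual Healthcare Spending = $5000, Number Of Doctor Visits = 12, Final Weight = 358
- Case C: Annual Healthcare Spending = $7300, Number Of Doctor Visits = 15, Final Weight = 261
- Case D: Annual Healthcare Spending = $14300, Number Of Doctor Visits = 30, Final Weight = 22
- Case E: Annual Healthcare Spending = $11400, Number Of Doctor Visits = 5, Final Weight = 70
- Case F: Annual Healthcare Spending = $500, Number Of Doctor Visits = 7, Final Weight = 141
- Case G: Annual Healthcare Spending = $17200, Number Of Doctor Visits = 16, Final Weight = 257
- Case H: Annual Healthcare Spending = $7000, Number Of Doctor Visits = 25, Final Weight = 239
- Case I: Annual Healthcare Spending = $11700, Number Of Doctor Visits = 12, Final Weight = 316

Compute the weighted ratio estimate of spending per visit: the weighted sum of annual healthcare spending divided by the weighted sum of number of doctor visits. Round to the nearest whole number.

730

Σ wᵢ·y = 15700×215 + 5000×358 + 7300×261 + 14300×22 + 11400×70 + 500×141 + 17200×257 + 7000×239 + 11700×316
  = 3375500 + 1790000 + 1905300 + 314600 + 798000 + 70500 + 4420400 + 1673000 + 3697200 = 18044500
Σ wᵢ·x = 3×215 + 12×358 + 15×261 + 30×22 + 5×70 + 7×141 + 16×257 + 25×239 + 12×316
  = 645 + 4296 + 3915 + 660 + 350 + 987 + 4112 + 5975 + 3792 = 24732
Ratio = 18044500 / 24732 = 729.60133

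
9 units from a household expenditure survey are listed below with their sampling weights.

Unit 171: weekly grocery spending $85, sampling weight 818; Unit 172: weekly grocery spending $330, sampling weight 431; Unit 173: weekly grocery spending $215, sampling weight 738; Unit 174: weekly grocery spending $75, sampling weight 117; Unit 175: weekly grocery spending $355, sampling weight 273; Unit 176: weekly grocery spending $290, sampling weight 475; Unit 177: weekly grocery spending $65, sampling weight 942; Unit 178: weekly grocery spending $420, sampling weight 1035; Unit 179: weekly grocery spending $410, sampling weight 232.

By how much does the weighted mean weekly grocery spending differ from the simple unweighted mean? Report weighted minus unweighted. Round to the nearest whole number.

-11

Unweighted sum = 85 + 330 + 215 + 75 + 355 + 290 + 65 + 420 + 410 = 2245
Unweighted mean = 2245 / 9 = 249.44444
Weighted sum = 85×818 + 330×431 + 215×738 + 75×117 + 355×273 + 290×475 + 65×942 + 420×1035 + 410×232
  = 1204920
Sum of weights = 818 + 431 + 738 + 117 + 273 + 475 + 942 + 1035 + 232 = 5061
Weighted mean = 1204920 / 5061 = 238.07943
Difference (weighted minus unweighted) = -11.365014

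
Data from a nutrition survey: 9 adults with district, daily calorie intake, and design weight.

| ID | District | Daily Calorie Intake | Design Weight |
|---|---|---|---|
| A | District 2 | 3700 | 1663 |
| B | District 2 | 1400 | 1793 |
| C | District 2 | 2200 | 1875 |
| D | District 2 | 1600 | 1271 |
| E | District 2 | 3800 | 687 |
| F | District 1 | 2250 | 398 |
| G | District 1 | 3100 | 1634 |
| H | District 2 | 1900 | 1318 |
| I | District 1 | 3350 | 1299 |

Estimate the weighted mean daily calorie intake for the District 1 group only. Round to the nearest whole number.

District 1 rows: F, G, I
Weighted sum = 2250×398 + 3100×1634 + 3350×1299
  = 10312550
Sum of weights = 398 + 1634 + 1299 = 3331
Weighted mean = 10312550 / 3331 = 3095.9322

3096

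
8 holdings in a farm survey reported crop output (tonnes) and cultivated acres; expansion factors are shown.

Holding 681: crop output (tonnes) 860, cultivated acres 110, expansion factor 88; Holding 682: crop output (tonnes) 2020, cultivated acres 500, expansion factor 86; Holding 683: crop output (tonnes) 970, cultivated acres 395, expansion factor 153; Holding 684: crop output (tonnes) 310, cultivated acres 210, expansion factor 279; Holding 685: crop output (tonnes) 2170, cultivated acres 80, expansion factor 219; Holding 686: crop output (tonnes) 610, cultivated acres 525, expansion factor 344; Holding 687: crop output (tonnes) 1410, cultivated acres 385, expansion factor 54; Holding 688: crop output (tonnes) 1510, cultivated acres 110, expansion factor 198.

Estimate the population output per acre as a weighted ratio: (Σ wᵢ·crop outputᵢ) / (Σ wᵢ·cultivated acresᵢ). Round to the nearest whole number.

4

Σ wᵢ·y = 860×88 + 2020×86 + 970×153 + 310×279 + 2170×219 + 610×344 + 1410×54 + 1510×198
  = 75680 + 173720 + 148410 + 86490 + 475230 + 209840 + 76140 + 298980 = 1544490
Σ wᵢ·x = 110×88 + 500×86 + 395×153 + 210×279 + 80×219 + 525×344 + 385×54 + 110×198
  = 9680 + 43000 + 60435 + 58590 + 17520 + 180600 + 20790 + 21780 = 412395
Ratio = 1544490 / 412395 = 3.7451715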